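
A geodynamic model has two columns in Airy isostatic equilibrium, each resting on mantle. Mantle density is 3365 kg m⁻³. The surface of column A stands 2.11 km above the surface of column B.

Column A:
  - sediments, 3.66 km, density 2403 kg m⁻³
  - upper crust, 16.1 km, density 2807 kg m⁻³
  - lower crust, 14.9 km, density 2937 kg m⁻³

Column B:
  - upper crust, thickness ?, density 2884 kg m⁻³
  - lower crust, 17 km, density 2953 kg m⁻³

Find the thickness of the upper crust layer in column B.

Take the compensation level at the base of the deeper column (depth z_c below the surface of column A) and equate Σ ρ_i t_i down to z_c; mantle fills any gap and the z_c terms cancel.
Column A: 3.66×2403 + 16.1×2807 + 14.9×2937 + (z_c − 34.66)×3365
Column B: 2.11×0 + x×2884 + 17×2953 + (z_c − 2.11 − 17 − x)×3365
The z_c×3365 term appears on both sides and cancels. Collect the known terms of each column as K = Σ(ρt)_known − 3365 × (depth of known layers): K_A = 97748.98 − 3365×34.66 = −18881.92; K_B = 50201 − 3365×(2.11 + 17) = −14104.15.
Balance: K_A = K_B − x×(3365 − 2884), so x = (K_B − K_A)/(3365 − 2884) = 4777.77/481 = 9.93 km.

9.93 km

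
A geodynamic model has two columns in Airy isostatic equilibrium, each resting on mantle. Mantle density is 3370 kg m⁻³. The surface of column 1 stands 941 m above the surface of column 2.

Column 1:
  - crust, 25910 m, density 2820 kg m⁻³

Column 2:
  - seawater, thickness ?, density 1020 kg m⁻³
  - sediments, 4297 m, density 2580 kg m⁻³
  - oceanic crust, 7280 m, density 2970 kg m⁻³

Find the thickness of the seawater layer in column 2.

2030 m

Take the compensation level at the base of the deeper column (depth z_c below the surface of column 1) and equate Σ ρ_i t_i down to z_c; mantle fills any gap and the z_c terms cancel.
Column 1: 25910×2820 + (z_c − 25910)×3370
Column 2: 941×0 + x×1020 + 4297×2580 + 7280×2970 + (z_c − 941 − 11577 − x)×3370
The z_c×3370 term appears on both sides and cancels. Collect the known terms of each column as K = Σ(ρt)_known − 3370 × (depth of known layers): K_1 = 73066200 − 3370×25910 = −14250500; K_2 = 32707860 − 3370×(941 + 11577) = −9477800.
Balance: K_1 = K_2 − x×(3370 − 1020), so x = (K_2 − K_1)/(3370 − 1020) = 4772700/2350 = 2030 m.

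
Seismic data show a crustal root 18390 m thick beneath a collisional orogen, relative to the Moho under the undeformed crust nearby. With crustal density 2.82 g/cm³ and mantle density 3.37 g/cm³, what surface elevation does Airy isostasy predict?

3590 m

By Archimedes' principle applied to the lithosphere: ρ_c h = (ρ_m − ρ_c) r.
h = r (ρ_m − ρ_c) / ρ_c = 18390 m × (3.37 − 2.82) / 2.82 = 3590 m.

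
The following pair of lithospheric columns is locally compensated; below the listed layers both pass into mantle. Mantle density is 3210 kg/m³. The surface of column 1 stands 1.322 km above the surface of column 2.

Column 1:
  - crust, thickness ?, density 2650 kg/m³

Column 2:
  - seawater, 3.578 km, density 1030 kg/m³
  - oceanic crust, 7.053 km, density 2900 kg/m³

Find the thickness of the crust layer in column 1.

25.4 km

Take the compensation level at the base of the deeper column (depth z_c below the surface of column 1) and equate Σ ρ_i t_i down to z_c; mantle fills any gap and the z_c terms cancel.
Column 1: x×2650 + (z_c − 0 − x)×3210
Column 2: 1.322×0 + 3.578×1030 + 7.053×2900 + (z_c − 1.322 − 10.631)×3210
The z_c×3210 term appears on both sides and cancels. Collect the known terms of each column as K = Σ(ρt)_known − 3210 × (depth of known layers): K_1 = 0 − 3210×0 = 0; K_2 = 24139.04 − 3210×(1.322 + 10.631) = −14230.09.
Balance: K_1 − x×(3210 − 2650) = K_2, so x = (K_1 − K_2)/(3210 − 2650) = 14230.1/560 = 25.4 km.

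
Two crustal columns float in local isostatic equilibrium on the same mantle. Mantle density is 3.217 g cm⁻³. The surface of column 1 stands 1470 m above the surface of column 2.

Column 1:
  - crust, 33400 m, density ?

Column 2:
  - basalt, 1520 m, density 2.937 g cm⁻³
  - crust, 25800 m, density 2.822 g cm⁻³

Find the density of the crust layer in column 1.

2.76 g cm⁻³

Take the compensation level at the base of the deeper column (depth z_c below the surface of column 1) and equate Σ ρ_i t_i down to z_c; mantle fills any gap and the z_c terms cancel.
Column 1: 33400×ρ + (z_c − 33400)×3.217
Column 2: 1470×0 + 1520×2.937 + 25800×2.822 + (z_c − 1470 − 27320)×3.217
The z_c×3.217 term appears on both sides and cancels. Collect the known terms of each column as K = Σ(ρt)_known − 3.217 × (depth of known layers): K_1 = 0 − 3.217×33400 = −107447.8; K_2 = 77271.84 − 3.217×(1470 + 27320) = −15345.59.
Balance: K_1 + 33400×ρ = K_2, so ρ = (K_2 − K_1)/33400 = 92102.2/33400 = 2.76 g cm⁻³.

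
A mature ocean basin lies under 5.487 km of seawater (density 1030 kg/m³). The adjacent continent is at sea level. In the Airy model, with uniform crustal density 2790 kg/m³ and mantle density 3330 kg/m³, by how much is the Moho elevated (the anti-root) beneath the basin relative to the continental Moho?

17.9 km

Isostatic balance requires: replacing crust with seawater at the top is compensated by replacing crust with mantle at the base: d (ρ_c − ρ_w) = a (ρ_m − ρ_c).
a = d (ρ_c − ρ_w)/(ρ_m − ρ_c) = 5.487 km × 1760/540 = 17.9 km.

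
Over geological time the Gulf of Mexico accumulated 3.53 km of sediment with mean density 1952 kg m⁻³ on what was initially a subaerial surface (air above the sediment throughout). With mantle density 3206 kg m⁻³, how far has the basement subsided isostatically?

2.15 km

Subaerial load: s = t ρ_sed / ρ_m = 3.53 km × 1952/3206 = 2.15 km.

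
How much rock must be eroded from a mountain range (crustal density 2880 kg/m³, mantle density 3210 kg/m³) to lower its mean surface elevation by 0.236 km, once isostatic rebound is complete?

Net drop Δ = e − u = e − e ρ_c/ρ_m = e (ρ_m − ρ_c)/ρ_m.
e = Δ ρ_m/(ρ_m − ρ_c) = 0.236 km × 3210/330 = 2.3 km.

2.3 km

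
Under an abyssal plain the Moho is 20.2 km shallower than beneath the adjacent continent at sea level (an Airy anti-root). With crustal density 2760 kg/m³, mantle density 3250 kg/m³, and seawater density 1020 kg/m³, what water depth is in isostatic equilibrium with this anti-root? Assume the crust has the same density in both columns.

Replacing a thickness d of crust by seawater at the top must be balanced by replacing crust with mantle at the base: d (ρ_c − ρ_w) = a (ρ_m − ρ_c).
d = a (ρ_m − ρ_c)/(ρ_c − ρ_w) = 20.2 km × 490/1740 = 5.69 km.

5.69 km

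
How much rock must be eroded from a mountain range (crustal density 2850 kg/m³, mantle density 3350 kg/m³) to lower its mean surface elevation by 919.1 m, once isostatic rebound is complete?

Net drop Δ = e − u = e − e ρ_c/ρ_m = e (ρ_m − ρ_c)/ρ_m.
e = Δ ρ_m/(ρ_m − ρ_c) = 919.1 m × 3350/500 = 6160 m.

6160 m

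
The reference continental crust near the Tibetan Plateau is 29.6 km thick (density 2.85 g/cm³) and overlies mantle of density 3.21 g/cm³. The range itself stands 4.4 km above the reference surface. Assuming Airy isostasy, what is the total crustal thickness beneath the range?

Root depth r = h ρ_c / (ρ_m − ρ_c) = 4.4 km × 2.85 / 0.36 = 34.83 km.
Total thickness = T + h + r = 29.6 km + 4.4 km + 34.83 km = 68.8 km.

68.8 km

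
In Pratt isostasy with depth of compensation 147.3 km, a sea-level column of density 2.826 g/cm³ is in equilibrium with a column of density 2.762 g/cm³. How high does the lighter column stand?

3.41 km

ρ_ref D = ρ (D + h) → h = D (ρ_ref − ρ)/ρ.
h = 147.3 km × (2.826 − 2.762)/2.762 = 3.41 km.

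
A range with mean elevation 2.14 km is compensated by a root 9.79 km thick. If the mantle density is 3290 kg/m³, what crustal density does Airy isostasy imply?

2700 kg/m³

ρ_c h = (ρ_m − ρ_c) r → ρ_c (h + r) = ρ_m r → ρ_c = ρ_m r / (h + r).
ρ_c = 3290 × 9.79 km / (2.14 km + 9.79 km) = 2700 kg/m³.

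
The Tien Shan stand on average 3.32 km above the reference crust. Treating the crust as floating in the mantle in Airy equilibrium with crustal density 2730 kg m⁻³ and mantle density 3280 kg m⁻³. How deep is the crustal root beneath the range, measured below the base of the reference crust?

16.5 km

Balancing pressure at the compensation depth: the weight of the topography is balanced by the buoyancy of the root, ρ_c h = (ρ_m − ρ_c) r.
r = h · ρ_c / (ρ_m − ρ_c) = 3.32 km × 2730 / (3280 − 2730) = 16.5 km.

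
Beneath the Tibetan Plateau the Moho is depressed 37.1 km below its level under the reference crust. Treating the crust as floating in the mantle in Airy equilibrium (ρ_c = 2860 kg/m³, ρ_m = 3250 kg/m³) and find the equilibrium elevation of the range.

Balancing pressure at the compensation depth: ρ_c h = (ρ_m − ρ_c) r.
h = r (ρ_m − ρ_c) / ρ_c = 37.1 km × (3250 − 2860) / 2860 = 5.06 km.

5.06 km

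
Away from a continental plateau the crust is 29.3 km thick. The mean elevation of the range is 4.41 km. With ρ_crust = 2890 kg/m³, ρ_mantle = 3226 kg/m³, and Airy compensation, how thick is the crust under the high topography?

Root depth r = h ρ_c / (ρ_m − ρ_c) = 4.41 km × 2890 / 336 = 37.93 km.
Total thickness = T + h + r = 29.3 km + 4.41 km + 37.93 km = 71.6 km.

71.6 km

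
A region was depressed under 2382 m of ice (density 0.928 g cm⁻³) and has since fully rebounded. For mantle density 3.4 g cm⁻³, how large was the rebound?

650 m

Removing the load lets mantle flow back in; uplift u satisfies ρ_ice t = ρ_m u.
u = t ρ_ice/ρ_m = 2382 m × 0.928/3.4 = 650 m.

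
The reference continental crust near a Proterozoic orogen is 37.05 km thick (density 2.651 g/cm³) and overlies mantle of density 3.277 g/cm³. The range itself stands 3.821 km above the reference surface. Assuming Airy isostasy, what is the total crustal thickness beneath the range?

57.1 km

Root depth r = h ρ_c / (ρ_m − ρ_c) = 3.821 km × 2.651 / 0.626 = 16.18 km.
Total thickness = T + h + r = 37.05 km + 3.821 km + 16.18 km = 57.1 km.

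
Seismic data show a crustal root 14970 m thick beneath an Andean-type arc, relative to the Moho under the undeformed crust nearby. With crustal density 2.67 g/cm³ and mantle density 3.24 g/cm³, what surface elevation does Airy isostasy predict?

3200 m

Isostatic balance requires: ρ_c h = (ρ_m − ρ_c) r.
h = r (ρ_m − ρ_c) / ρ_c = 14970 m × (3.24 − 2.67) / 2.67 = 3200 m.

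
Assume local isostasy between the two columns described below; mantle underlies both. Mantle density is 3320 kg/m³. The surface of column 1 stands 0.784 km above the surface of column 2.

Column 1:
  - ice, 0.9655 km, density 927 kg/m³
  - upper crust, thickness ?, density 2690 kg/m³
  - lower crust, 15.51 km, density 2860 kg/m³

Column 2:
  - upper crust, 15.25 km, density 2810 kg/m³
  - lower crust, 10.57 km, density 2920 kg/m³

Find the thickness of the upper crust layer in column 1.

8.2 km

Take the compensation level at the base of the deeper column (depth z_c below the surface of column 1) and equate Σ ρ_i t_i down to z_c; mantle fills any gap and the z_c terms cancel.
Column 1: 0.9655×927 + x×2690 + 15.51×2860 + (z_c − 16.4755 − x)×3320
Column 2: 0.784×0 + 15.25×2810 + 10.57×2920 + (z_c − 0.784 − 25.82)×3320
The z_c×3320 term appears on both sides and cancels. Collect the known terms of each column as K = Σ(ρt)_known − 3320 × (depth of known layers): K_1 = 45253.6185 − 3320×16.4755 = −9445.0415; K_2 = 73716.9 − 3320×(0.784 + 25.82) = −14608.38.
Balance: K_1 − x×(3320 − 2690) = K_2, so x = (K_1 − K_2)/(3320 − 2690) = 5163.34/630 = 8.2 km.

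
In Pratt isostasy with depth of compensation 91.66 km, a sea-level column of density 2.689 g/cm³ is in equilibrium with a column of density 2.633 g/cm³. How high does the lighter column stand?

ρ_ref D = ρ (D + h) → h = D (ρ_ref − ρ)/ρ.
h = 91.66 km × (2.689 − 2.633)/2.633 = 1.95 km.

1.95 km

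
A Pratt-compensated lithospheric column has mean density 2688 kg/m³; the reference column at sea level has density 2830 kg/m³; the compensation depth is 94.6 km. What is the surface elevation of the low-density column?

ρ_ref D = ρ (D + h) → h = D (ρ_ref − ρ)/ρ.
h = 94.6 km × (2830 − 2688)/2688 = 5 km.

5 km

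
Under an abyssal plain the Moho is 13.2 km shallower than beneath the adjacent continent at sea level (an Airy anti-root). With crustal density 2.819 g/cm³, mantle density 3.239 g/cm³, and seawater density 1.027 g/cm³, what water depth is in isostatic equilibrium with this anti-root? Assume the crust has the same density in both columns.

Replacing a thickness d of crust by seawater at the top must be balanced by replacing crust with mantle at the base: d (ρ_c − ρ_w) = a (ρ_m − ρ_c).
d = a (ρ_m − ρ_c)/(ρ_c − ρ_w) = 13.2 km × 0.42/1.792 = 3.09 km.

3.09 km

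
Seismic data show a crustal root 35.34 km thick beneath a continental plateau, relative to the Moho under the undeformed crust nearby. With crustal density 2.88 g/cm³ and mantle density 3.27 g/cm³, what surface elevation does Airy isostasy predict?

4.79 km

For local isostatic compensation: ρ_c h = (ρ_m − ρ_c) r.
h = r (ρ_m − ρ_c) / ρ_c = 35.34 km × (3.27 − 2.88) / 2.88 = 4.79 km.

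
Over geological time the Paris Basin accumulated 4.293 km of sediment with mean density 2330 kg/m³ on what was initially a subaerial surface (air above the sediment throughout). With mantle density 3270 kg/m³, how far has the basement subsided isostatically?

Subaerial load: s = t ρ_sed / ρ_m = 4.293 km × 2330/3270 = 3.06 km.

3.06 km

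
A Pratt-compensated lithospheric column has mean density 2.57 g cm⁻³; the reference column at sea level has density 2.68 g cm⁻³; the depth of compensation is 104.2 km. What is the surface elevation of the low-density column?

4.46 km

ρ_ref D = ρ (D + h) → h = D (ρ_ref − ρ)/ρ.
h = 104.2 km × (2.68 − 2.57)/2.57 = 4.46 km.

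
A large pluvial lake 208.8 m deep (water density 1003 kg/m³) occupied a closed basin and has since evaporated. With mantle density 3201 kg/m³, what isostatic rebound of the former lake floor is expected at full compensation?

u = d ρ_w/ρ_m = 208.8 m × 1003/3201 = 65.4 m.

65.4 m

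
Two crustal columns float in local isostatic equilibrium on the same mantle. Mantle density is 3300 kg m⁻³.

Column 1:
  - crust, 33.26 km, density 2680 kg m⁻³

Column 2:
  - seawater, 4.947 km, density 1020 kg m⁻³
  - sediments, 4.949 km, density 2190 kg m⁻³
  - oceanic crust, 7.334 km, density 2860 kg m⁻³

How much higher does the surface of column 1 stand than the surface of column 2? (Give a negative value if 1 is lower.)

For any compensation level in the mantle, the mantle terms cancel and isostasy reduces to e = (Σt_1 − Σt_2) − (Σ(ρt)_1 − Σ(ρt)_2) / ρ_m.
Σt_1 = 33.26 km; Σt_2 = 17.23 km; Σ(ρt)_1 = 89136.8; Σ(ρt)_2 = 36859.49 (in km·kg m⁻³).
e = (33.26 − 17.23) − (89136.8 − 36859.49) / 3300 = 0.188 km.

0.188 km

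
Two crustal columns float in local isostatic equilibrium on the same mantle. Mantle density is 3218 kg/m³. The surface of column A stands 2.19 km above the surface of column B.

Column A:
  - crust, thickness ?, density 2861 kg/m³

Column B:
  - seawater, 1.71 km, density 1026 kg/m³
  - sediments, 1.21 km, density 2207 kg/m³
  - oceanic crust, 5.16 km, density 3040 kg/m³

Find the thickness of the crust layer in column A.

Take the compensation level at the base of the deeper column (depth z_c below the surface of column A) and equate Σ ρ_i t_i down to z_c; mantle fills any gap and the z_c terms cancel.
Column A: x×2861 + (z_c − 0 − x)×3218
Column B: 2.19×0 + 1.71×1026 + 1.21×2207 + 5.16×3040 + (z_c − 2.19 − 8.08)×3218
The z_c×3218 term appears on both sides and cancels. Collect the known terms of each column as K = Σ(ρt)_known − 3218 × (depth of known layers): K_A = 0 − 3218×0 = 0; K_B = 20111.33 − 3218×(2.19 + 8.08) = −12937.53.
Balance: K_A − x×(3218 − 2861) = K_B, so x = (K_A − K_B)/(3218 − 2861) = 12937.5/357 = 36.2 km.

36.2 km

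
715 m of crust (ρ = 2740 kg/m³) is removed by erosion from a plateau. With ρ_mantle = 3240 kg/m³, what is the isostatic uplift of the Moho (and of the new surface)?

Unloading: uplift u = e ρ_c/ρ_m = 715 m × 2740/3240 = 605 m.

605 m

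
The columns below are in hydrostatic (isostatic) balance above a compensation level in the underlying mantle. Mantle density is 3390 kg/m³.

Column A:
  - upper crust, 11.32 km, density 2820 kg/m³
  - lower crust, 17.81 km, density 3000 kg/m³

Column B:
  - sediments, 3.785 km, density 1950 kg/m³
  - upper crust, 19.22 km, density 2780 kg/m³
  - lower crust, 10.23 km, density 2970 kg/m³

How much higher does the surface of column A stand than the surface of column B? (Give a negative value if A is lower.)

For any compensation level in the mantle, the mantle terms cancel and isostasy reduces to e = (Σt_A − Σt_B) − (Σ(ρt)_A − Σ(ρt)_B) / ρ_m.
Σt_A = 29.13 km; Σt_B = 33.235 km; Σ(ρt)_A = 85352.4; Σ(ρt)_B = 91195.45 (in km·kg/m³).
e = (29.13 − 33.235) − (85352.4 − 91195.45) / 3390 = −2.38 km.

−2.38 km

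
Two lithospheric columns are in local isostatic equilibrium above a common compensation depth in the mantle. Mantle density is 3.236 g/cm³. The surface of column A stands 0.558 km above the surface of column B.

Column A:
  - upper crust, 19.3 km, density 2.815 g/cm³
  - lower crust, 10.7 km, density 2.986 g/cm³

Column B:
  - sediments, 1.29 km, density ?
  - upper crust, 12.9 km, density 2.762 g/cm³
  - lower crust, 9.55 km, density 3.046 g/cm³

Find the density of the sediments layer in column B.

2.41 g/cm³

Take the compensation level at the base of the deeper column (depth z_c below the surface of column A) and equate Σ ρ_i t_i down to z_c; mantle fills any gap and the z_c terms cancel.
Column A: 19.3×2.815 + 10.7×2.986 + (z_c − 30)×3.236
Column B: 0.558×0 + 1.29×ρ + 12.9×2.762 + 9.55×3.046 + (z_c − 0.558 − 23.74)×3.236
The z_c×3.236 term appears on both sides and cancels. Collect the known terms of each column as K = Σ(ρt)_known − 3.236 × (depth of known layers): K_A = 86.2797 − 3.236×30 = −10.8003; K_B = 64.7191 − 3.236×(0.558 + 23.74) = −13.909228.
Balance: K_A = K_B + 1.29×ρ, so ρ = (K_A − K_B)/1.29 = 3.10893/1.29 = 2.41 g/cm³.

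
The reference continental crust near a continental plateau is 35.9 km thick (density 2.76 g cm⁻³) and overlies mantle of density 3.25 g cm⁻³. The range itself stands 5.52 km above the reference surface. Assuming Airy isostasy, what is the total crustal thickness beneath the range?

72.5 km

Root depth r = h ρ_c / (ρ_m − ρ_c) = 5.52 km × 2.76 / 0.49 = 31.09 km.
Total thickness = T + h + r = 35.9 km + 5.52 km + 31.09 km = 72.5 km.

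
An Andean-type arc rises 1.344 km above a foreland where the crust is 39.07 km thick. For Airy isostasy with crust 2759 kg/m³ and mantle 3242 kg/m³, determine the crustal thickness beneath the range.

48.1 km

Root depth r = h ρ_c / (ρ_m − ρ_c) = 1.344 km × 2759 / 483 = 7.677 km.
Total thickness = T + h + r = 39.07 km + 1.344 km + 7.677 km = 48.1 km.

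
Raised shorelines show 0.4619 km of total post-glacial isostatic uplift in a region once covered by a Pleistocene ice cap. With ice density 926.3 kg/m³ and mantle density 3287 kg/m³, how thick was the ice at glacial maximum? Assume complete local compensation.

u = t ρ_ice/ρ_m → t = u ρ_m/ρ_ice = 0.4619 km × 3287/926.3 = 1.64 km.

1.64 km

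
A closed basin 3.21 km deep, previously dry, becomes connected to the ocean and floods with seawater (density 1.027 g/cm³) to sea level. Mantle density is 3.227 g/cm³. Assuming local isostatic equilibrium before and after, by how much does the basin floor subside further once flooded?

1.5 km

After flooding the water column is d + s deep. Its weight must equal the weight of mantle displaced by the extra subsidence s: (d + s) ρ_w = s ρ_m.
s = d ρ_w / (ρ_m − ρ_w) = 3.21 km × 1.027/(3.227 − 1.027) = 1.5 km.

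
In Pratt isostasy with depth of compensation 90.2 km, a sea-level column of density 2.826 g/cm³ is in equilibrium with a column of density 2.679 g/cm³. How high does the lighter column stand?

ρ_ref D = ρ (D + h) → h = D (ρ_ref − ρ)/ρ.
h = 90.2 km × (2.826 − 2.679)/2.679 = 4.95 km.

4.95 km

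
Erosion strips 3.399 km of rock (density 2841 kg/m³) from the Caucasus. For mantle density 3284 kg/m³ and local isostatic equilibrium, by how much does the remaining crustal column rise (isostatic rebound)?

Unloading: uplift u = e ρ_c/ρ_m = 3.399 km × 2841/3284 = 2.94 km.

2.94 km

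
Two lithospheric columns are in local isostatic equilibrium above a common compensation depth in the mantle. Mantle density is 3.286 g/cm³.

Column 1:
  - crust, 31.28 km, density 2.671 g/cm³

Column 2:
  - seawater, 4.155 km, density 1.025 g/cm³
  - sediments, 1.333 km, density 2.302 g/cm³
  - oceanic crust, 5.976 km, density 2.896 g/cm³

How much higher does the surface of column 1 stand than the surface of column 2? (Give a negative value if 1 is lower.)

For any compensation level in the mantle, the mantle terms cancel and isostasy reduces to e = (Σt_1 − Σt_2) − (Σ(ρt)_1 − Σ(ρt)_2) / ρ_m.
Σt_1 = 31.28 km; Σt_2 = 11.464 km; Σ(ρt)_1 = 83.54888; Σ(ρt)_2 = 24.633937 (in km·g/cm³).
e = (31.28 − 11.464) − (83.54888 − 24.633937) / 3.286 = 1.89 km.

1.89 km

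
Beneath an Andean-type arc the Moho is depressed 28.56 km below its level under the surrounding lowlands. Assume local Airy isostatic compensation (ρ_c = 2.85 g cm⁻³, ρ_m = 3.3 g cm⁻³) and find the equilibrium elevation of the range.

4.51 km

Isostatic balance requires: ρ_c h = (ρ_m − ρ_c) r.
h = r (ρ_m − ρ_c) / ρ_c = 28.56 km × (3.3 − 2.85) / 2.85 = 4.51 km.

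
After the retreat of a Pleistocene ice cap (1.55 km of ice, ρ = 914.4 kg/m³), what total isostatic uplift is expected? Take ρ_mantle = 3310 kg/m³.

0.428 km

Removing the load lets mantle flow back in; uplift u satisfies ρ_ice t = ρ_m u.
u = t ρ_ice/ρ_m = 1.55 km × 914.4/3310 = 0.428 km.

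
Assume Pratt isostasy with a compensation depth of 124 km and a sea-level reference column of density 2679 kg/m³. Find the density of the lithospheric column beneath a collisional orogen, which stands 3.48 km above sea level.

2610 kg/m³

Pratt balance: ρ_ref D = ρ (D + h).
ρ = ρ_ref D/(D + h) = 2679 × 124 km/(124 km + 3.48 km) = 2610 kg/m³.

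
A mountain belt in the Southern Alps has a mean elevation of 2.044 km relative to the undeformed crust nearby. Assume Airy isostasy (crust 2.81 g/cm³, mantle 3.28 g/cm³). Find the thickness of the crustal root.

12.2 km

Isostatic balance requires: the weight of the topography is balanced by the buoyancy of the root, ρ_c h = (ρ_m − ρ_c) r.
r = h · ρ_c / (ρ_m − ρ_c) = 2.044 km × 2.81 / (3.28 − 2.81) = 12.2 km.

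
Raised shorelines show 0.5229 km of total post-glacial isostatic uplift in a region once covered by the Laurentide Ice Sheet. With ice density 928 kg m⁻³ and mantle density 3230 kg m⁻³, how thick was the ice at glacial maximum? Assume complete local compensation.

1.82 km

u = t ρ_ice/ρ_m → t = u ρ_m/ρ_ice = 0.5229 km × 3230/928 = 1.82 km.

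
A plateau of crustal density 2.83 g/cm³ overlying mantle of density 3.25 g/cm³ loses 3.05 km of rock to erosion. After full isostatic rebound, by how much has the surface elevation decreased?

0.394 km

Rebound u = e ρ_c/ρ_m = 3.05 km × 2.83/3.25 = 2.656 km.
Net surface drop = e − u = 3.05 km − 2.656 km = e (ρ_m − ρ_c)/ρ_m = 0.394 km.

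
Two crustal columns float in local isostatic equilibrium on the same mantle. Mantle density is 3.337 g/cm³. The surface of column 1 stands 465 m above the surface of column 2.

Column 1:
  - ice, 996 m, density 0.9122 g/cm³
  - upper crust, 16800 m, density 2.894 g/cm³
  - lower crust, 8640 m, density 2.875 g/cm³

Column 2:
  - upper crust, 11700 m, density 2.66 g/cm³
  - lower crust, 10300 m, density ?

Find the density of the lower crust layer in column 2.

Take the compensation level at the base of the deeper column (depth z_c below the surface of column 1) and equate Σ ρ_i t_i down to z_c; mantle fills any gap and the z_c terms cancel.
Column 1: 996×0.9122 + 16800×2.894 + 8640×2.875 + (z_c − 26436)×3.337
Column 2: 465×0 + 11700×2.66 + 10300×ρ + (z_c − 465 − 22000)×3.337
The z_c×3.337 term appears on both sides and cancels. Collect the known terms of each column as K = Σ(ρt)_known − 3.337 × (depth of known layers): K_1 = 74367.7512 − 3.337×26436 = −13849.1808; K_2 = 31122 − 3.337×(465 + 22000) = −43843.705.
Balance: K_1 = K_2 + 10300×ρ, so ρ = (K_1 − K_2)/10300 = 29994.5/10300 = 2.91 g/cm³.

2.91 g/cm³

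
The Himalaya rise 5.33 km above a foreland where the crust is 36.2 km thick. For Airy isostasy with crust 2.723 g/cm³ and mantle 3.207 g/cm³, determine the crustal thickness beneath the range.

Root depth r = h ρ_c / (ρ_m − ρ_c) = 5.33 km × 2.723 / 0.484 = 29.99 km.
Total thickness = T + h + r = 36.2 km + 5.33 km + 29.99 km = 71.5 km.

71.5 km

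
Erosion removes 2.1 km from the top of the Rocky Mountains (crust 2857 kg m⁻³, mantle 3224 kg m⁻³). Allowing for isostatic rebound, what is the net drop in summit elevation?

Rebound u = e ρ_c/ρ_m = 2.1 km × 2857/3224 = 1.861 km.
Net surface drop = e − u = 2.1 km − 1.861 km = e (ρ_m − ρ_c)/ρ_m = 0.239 km.

0.239 km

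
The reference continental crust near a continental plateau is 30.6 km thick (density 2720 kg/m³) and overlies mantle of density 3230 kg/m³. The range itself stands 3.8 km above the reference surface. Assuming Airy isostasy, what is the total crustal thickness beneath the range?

Root depth r = h ρ_c / (ρ_m − ρ_c) = 3.8 km × 2720 / 510 = 20.27 km.
Total thickness = T + h + r = 30.6 km + 3.8 km + 20.27 km = 54.7 km.

54.7 km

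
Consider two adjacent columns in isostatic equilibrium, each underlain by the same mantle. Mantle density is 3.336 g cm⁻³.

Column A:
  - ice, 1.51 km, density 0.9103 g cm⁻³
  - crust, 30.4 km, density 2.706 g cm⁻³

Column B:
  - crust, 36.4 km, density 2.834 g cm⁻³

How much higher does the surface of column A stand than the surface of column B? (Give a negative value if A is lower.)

For any compensation level in the mantle, the mantle terms cancel and isostasy reduces to e = (Σt_A − Σt_B) − (Σ(ρt)_A − Σ(ρt)_B) / ρ_m.
Σt_A = 31.91 km; Σt_B = 36.4 km; Σ(ρt)_A = 83.636953; Σ(ρt)_B = 103.1576 (in km·g cm⁻³).
e = (31.91 − 36.4) − (83.636953 − 103.1576) / 3.336 = 1.36 km.

1.36 km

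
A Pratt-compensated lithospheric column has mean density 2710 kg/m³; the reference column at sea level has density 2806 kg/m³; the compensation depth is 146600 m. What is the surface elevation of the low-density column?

5190 m

ρ_ref D = ρ (D + h) → h = D (ρ_ref − ρ)/ρ.
h = 146600 m × (2806 − 2710)/2710 = 5190 m.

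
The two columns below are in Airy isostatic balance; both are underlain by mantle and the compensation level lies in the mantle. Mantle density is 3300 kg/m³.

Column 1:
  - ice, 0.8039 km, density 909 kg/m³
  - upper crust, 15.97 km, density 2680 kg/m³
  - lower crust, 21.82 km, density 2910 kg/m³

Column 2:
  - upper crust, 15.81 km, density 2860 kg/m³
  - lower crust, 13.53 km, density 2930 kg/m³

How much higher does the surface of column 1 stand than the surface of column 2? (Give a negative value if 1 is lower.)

For any compensation level in the mantle, the mantle terms cancel and isostasy reduces to e = (Σt_1 − Σt_2) − (Σ(ρt)_1 − Σ(ρt)_2) / ρ_m.
Σt_1 = 38.5939 km; Σt_2 = 29.34 km; Σ(ρt)_1 = 107026.545; Σ(ρt)_2 = 84859.5 (in km·kg/m³).
e = (38.5939 − 29.34) − (107026.545 − 84859.5) / 3300 = 2.54 km.

2.54 km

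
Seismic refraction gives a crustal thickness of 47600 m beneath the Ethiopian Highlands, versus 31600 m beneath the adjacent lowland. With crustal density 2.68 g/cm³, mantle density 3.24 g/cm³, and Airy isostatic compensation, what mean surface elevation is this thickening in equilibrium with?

Excess crust Δ = 47600 m − 31600 m = 16000 m, split between elevation h and root r with h + r = Δ.
Airy balance ρ_c h = (ρ_m − ρ_c) r gives r = h ρ_c/(ρ_m − ρ_c), so h (1 + ρ_c/(ρ_m − ρ_c)) = Δ, i.e. h = Δ (ρ_m − ρ_c)/ρ_m.
h = 16000 m × 0.56/3.24 = 2770 m.

2770 m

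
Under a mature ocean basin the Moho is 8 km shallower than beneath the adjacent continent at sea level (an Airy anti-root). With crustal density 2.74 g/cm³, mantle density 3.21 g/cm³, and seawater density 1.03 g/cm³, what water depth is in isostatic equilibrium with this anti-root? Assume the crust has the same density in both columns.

Replacing a thickness d of crust by seawater at the top must be balanced by replacing crust with mantle at the base: d (ρ_c − ρ_w) = a (ρ_m − ρ_c).
d = a (ρ_m − ρ_c)/(ρ_c − ρ_w) = 8 km × 0.47/1.71 = 2.2 km.

2.2 km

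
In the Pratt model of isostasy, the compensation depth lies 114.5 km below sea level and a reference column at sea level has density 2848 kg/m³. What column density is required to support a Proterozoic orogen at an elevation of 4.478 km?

2740 kg/m³

Pratt balance: ρ_ref D = ρ (D + h).
ρ = ρ_ref D/(D + h) = 2848 × 114.5 km/(114.5 km + 4.478 km) = 2740 kg/m³.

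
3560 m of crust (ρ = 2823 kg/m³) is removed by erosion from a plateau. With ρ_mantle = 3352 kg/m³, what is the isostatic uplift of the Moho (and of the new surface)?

Unloading: uplift u = e ρ_c/ρ_m = 3560 m × 2823/3352 = 3000 m.

3000 m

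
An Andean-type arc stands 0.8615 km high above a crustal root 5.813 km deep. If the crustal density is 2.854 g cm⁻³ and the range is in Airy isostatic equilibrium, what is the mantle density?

Airy balance: ρ_c h = (ρ_m − ρ_c) r → ρ_m = ρ_c (1 + h/r).
ρ_m = 2.854 × (1 + 0.8615 km/5.813 km) = 3.28 g cm⁻³.

3.28 g cm⁻³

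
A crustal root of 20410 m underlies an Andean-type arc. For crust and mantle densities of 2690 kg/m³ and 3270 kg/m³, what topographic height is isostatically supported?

4400 m

Isostatic balance requires: ρ_c h = (ρ_m − ρ_c) r.
h = r (ρ_m − ρ_c) / ρ_c = 20410 m × (3270 − 2690) / 2690 = 4400 m.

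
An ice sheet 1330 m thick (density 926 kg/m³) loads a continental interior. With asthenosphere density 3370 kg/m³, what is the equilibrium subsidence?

In Airy isostatic equilibrium: the ice load ρ_ice t is balanced by mantle displaced below, ρ_m s.
s = t ρ_ice / ρ_m = 1330 m × 926/3370 = 365 m.

365 m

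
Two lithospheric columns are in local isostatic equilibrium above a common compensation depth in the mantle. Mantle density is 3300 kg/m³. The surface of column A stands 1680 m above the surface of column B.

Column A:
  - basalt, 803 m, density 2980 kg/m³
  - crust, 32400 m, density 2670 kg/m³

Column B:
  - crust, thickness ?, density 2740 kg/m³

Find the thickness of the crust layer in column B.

Take the compensation level at the base of the deeper column (depth z_c below the surface of column A) and equate Σ ρ_i t_i down to z_c; mantle fills any gap and the z_c terms cancel.
Column A: 803×2980 + 32400×2670 + (z_c − 33203)×3300
Column B: 1680×0 + x×2740 + (z_c − 1680 − 0 − x)×3300
The z_c×3300 term appears on both sides and cancels. Collect the known terms of each column as K = Σ(ρt)_known − 3300 × (depth of known layers): K_A = 88900940 − 3300×33203 = −20668960; K_B = 0 − 3300×(1680 + 0) = −5544000.
Balance: K_A = K_B − x×(3300 − 2740), so x = (K_B − K_A)/(3300 − 2740) = 15125000/560 = 27000 m.

27000 m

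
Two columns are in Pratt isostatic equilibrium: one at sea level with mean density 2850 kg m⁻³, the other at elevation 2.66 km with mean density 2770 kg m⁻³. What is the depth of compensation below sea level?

92.1 km

ρ_ref D = ρ (D + h) → D (ρ_ref − ρ) = ρ h.
D = ρ h/(ρ_ref − ρ) = 2770 × 2.66 km/(2850 − 2770) = 92.1 km.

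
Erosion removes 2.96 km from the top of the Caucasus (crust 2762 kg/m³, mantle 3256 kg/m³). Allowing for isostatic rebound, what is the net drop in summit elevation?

0.449 km

Rebound u = e ρ_c/ρ_m = 2.96 km × 2762/3256 = 2.511 km.
Net surface drop = e − u = 2.96 km − 2.511 km = e (ρ_m − ρ_c)/ρ_m = 0.449 km.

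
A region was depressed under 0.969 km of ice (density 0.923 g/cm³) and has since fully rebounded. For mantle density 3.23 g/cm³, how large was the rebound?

Removing the load lets mantle flow back in; uplift u satisfies ρ_ice t = ρ_m u.
u = t ρ_ice/ρ_m = 0.969 km × 0.923/3.23 = 0.277 km.

0.277 km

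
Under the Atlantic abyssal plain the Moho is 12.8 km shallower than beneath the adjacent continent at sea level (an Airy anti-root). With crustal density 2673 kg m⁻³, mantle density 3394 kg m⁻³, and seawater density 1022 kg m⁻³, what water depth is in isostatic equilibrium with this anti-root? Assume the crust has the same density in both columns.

Replacing a thickness d of crust by seawater at the top must be balanced by replacing crust with mantle at the base: d (ρ_c − ρ_w) = a (ρ_m − ρ_c).
d = a (ρ_m − ρ_c)/(ρ_c − ρ_w) = 12.8 km × 721/1651 = 5.59 km.

5.59 km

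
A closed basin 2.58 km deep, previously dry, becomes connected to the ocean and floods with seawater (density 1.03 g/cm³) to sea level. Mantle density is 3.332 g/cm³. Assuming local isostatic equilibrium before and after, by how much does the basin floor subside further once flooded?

1.15 km

After flooding the water column is d + s deep. Its weight must equal the weight of mantle displaced by the extra subsidence s: (d + s) ρ_w = s ρ_m.
s = d ρ_w / (ρ_m − ρ_w) = 2.58 km × 1.03/(3.332 − 1.03) = 1.15 km.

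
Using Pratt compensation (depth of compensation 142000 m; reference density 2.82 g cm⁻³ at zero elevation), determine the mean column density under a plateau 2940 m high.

2.76 g cm⁻³

Pratt balance: ρ_ref D = ρ (D + h).
ρ = ρ_ref D/(D + h) = 2.82 × 142000 m/(142000 m + 2940 m) = 2.76 g cm⁻³.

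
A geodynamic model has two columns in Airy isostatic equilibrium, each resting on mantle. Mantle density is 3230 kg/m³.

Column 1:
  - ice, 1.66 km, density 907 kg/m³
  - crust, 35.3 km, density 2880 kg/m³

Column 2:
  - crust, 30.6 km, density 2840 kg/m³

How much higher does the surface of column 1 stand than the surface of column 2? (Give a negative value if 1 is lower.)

1.32 km

For any compensation level in the mantle, the mantle terms cancel and isostasy reduces to e = (Σt_1 − Σt_2) − (Σ(ρt)_1 − Σ(ρt)_2) / ρ_m.
Σt_1 = 36.96 km; Σt_2 = 30.6 km; Σ(ρt)_1 = 103169.62; Σ(ρt)_2 = 86904 (in km·kg/m³).
e = (36.96 − 30.6) − (103169.62 − 86904) / 3230 = 1.32 km.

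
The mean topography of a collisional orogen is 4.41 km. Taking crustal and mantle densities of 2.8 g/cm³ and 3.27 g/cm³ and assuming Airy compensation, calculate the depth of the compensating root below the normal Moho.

By Archimedes' principle applied to the lithosphere: the weight of the topography is balanced by the buoyancy of the root, ρ_c h = (ρ_m − ρ_c) r.
r = h · ρ_c / (ρ_m − ρ_c) = 4.41 km × 2.8 / (3.27 − 2.8) = 26.3 km.

26.3 km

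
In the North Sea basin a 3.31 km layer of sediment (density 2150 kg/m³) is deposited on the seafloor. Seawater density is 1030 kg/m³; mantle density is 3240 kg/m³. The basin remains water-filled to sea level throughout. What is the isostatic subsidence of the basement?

1.68 km

Submarine loading: the sediment displaces seawater, and the subsidence is in turn flooded, so s (ρ_m − ρ_w) = t (ρ_sed − ρ_w).
s = 3.31 km × (2150 − 1030) / (3240 − 1030) = 1.68 km.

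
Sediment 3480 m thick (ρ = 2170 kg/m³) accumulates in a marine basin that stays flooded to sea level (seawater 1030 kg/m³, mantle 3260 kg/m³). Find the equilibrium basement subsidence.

1780 m

Submarine loading: the sediment displaces seawater, and the subsidence is in turn flooded, so s (ρ_m − ρ_w) = t (ρ_sed − ρ_w).
s = 3480 m × (2170 − 1030) / (3260 − 1030) = 1780 m.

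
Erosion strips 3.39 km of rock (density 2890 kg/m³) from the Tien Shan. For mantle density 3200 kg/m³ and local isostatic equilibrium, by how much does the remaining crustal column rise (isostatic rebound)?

Unloading: uplift u = e ρ_c/ρ_m = 3.39 km × 2890/3200 = 3.06 km.

3.06 km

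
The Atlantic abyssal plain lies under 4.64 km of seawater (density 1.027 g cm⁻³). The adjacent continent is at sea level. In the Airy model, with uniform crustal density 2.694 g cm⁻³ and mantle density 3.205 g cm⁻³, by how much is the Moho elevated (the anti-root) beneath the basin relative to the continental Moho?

For local isostatic compensation: replacing crust with seawater at the top is compensated by replacing crust with mantle at the base: d (ρ_c − ρ_w) = a (ρ_m − ρ_c).
a = d (ρ_c − ρ_w)/(ρ_m − ρ_c) = 4.64 km × 1.667/0.511 = 15.1 km.

15.1 km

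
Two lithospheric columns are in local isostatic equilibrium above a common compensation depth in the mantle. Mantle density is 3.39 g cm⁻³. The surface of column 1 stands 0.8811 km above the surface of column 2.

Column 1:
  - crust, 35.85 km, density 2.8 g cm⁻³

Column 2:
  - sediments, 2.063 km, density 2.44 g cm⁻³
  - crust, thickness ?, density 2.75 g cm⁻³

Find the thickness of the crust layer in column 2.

Take the compensation level at the base of the deeper column (depth z_c below the surface of column 1) and equate Σ ρ_i t_i down to z_c; mantle fills any gap and the z_c terms cancel.
Column 1: 35.85×2.8 + (z_c − 35.85)×3.39
Column 2: 0.8811×0 + 2.063×2.44 + x×2.75 + (z_c − 0.8811 − 2.063 − x)×3.39
The z_c×3.39 term appears on both sides and cancels. Collect the known terms of each column as K = Σ(ρt)_known − 3.39 × (depth of known layers): K_1 = 100.38 − 3.39×35.85 = −21.1515; K_2 = 5.03372 − 3.39×(0.8811 + 2.063) = −4.946779.
Balance: K_1 = K_2 − x×(3.39 − 2.75), so x = (K_2 − K_1)/(3.39 − 2.75) = 16.2047/0.64 = 25.3 km.

25.3 km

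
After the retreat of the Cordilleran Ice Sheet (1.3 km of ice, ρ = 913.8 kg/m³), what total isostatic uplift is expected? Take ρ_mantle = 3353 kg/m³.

Removing the load lets mantle flow back in; uplift u satisfies ρ_ice t = ρ_m u.
u = t ρ_ice/ρ_m = 1.3 km × 913.8/3353 = 0.354 km.

0.354 km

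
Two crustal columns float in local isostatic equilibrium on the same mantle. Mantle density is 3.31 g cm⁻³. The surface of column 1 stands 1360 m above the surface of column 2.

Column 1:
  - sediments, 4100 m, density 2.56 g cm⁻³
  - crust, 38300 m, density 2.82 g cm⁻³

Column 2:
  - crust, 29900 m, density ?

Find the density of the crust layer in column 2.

2.73 g cm⁻³

Take the compensation level at the base of the deeper column (depth z_c below the surface of column 1) and equate Σ ρ_i t_i down to z_c; mantle fills any gap and the z_c terms cancel.
Column 1: 4100×2.56 + 38300×2.82 + (z_c − 42400)×3.31
Column 2: 1360×0 + 29900×ρ + (z_c − 1360 − 29900)×3.31
The z_c×3.31 term appears on both sides and cancels. Collect the known terms of each column as K = Σ(ρt)_known − 3.31 × (depth of known layers): K_1 = 118502 − 3.31×42400 = −21842; K_2 = 0 − 3.31×(1360 + 29900) = −103470.6.
Balance: K_1 = K_2 + 29900×ρ, so ρ = (K_1 − K_2)/29900 = 81628.6/29900 = 2.73 g cm⁻³.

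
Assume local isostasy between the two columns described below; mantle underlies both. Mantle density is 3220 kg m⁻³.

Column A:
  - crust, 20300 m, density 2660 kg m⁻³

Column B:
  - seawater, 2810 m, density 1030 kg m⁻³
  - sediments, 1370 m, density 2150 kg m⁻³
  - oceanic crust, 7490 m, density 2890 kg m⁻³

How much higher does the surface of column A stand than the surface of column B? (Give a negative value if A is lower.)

396 m

For any compensation level in the mantle, the mantle terms cancel and isostasy reduces to e = (Σt_A − Σt_B) − (Σ(ρt)_A − Σ(ρt)_B) / ρ_m.
Σt_A = 20300 m; Σt_B = 11670 m; Σ(ρt)_A = 53998000; Σ(ρt)_B = 27485900 (in m·kg m⁻³).
e = (20300 − 11670) − (53998000 − 27485900) / 3220 = 396 m.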